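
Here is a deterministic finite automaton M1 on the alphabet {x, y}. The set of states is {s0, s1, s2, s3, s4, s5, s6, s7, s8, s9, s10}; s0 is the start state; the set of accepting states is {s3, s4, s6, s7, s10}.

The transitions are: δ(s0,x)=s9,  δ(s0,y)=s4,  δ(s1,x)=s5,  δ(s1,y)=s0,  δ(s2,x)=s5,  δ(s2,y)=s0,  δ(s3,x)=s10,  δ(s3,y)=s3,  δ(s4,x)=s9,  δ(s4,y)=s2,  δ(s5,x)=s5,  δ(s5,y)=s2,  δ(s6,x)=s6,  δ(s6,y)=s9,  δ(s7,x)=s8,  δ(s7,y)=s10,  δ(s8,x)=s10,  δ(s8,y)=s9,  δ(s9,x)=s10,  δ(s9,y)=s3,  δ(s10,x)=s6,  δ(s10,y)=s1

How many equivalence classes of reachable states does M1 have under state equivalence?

Reachable states from the start: {s0,s1,s2,s3,s4,s5,s6,s9,s10}. Unreachable: {s7,s8} — drop them.
Initial partition by acceptance: {s3,s4,s6,s10} | {s0,s1,s2,s5,s9}.
Refine {s3,s4,s6,s10} on symbol x: members go to different blocks, giving {s3,s6,s10} and {s4}.
Refine {s3,s6,s10} on symbol y: members go to different blocks, giving {s6,s10} and {s3}.
Split {s0,s1,s2,s5,s9} by δ(·,x) → {s0,s1,s2,s5} and {s9}.
Split {s6,s10} by δ(·,y) → {s6} and {s10}.
Refine {s0,s1,s2,s5} on symbol x: members go to different blocks, giving {s1,s2,s5} and {s0}.
On input y, block {s1,s2,s5} splits into {s1,s2} and {s5}.
The partition is now stable with 8 blocks: {s6} | {s1,s2} | {s4} | {s3} | {s9} | {s10} | {s0} | {s5}.

8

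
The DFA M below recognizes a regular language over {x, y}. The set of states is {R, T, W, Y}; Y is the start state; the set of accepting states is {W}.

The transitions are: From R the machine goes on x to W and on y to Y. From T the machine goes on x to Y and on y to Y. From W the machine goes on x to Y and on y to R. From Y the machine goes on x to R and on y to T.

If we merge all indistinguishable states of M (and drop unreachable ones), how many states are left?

4

Start with accepting vs non-accepting: {W} | {R,T,Y}.
Split {R,T,Y} by δ(·,x) → {T,Y} and {R}.
Split {T,Y} by δ(·,x) → {Y} and {T}.
The partition is now stable with 4 blocks: {W} | {Y} | {R} | {T}.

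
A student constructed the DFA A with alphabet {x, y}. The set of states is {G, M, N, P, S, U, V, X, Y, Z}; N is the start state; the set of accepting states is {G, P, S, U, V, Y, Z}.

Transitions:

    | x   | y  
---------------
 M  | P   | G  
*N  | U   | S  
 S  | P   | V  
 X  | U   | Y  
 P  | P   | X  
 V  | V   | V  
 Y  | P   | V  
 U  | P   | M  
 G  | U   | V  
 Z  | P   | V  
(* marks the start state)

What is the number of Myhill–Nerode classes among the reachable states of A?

First remove the unreachable states {Z}; 9 states remain.
P0 = {G,P,S,U,V,Y} | {M,N,X}.
Split {G,P,S,U,V,Y} by δ(·,y) → {G,S,V,Y} and {P,U}.
On input x, block {G,S,V,Y} splits into {G,S,Y} and {V}.
The partition is now stable with 4 blocks: {G,S,Y} | {M,N,X} | {P,U} | {V}.

4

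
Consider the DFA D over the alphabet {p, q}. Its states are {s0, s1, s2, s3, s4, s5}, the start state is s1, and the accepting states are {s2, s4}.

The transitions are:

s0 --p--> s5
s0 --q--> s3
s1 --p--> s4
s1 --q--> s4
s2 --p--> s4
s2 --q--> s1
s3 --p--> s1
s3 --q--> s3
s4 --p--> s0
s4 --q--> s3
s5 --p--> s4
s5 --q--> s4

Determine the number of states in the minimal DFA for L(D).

3

States {s2} cannot be reached from the start state, so discard them.
P0 = {s4} | {s0,s1,s3,s5}.
On input p, block {s0,s1,s3,s5} splits into {s0,s3} and {s1,s5}.
The partition is now stable with 3 blocks: {s4} | {s0,s3} | {s1,s5}.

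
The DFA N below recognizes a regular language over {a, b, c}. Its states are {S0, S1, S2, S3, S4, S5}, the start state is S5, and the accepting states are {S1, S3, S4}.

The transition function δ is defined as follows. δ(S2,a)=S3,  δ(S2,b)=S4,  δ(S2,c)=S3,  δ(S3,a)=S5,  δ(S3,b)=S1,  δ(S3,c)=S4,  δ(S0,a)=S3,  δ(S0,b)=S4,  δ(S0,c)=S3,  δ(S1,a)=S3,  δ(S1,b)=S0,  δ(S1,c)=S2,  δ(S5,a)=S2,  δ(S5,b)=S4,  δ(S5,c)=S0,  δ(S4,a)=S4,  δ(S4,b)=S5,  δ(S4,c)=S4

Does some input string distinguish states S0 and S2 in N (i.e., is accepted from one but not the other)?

No

All states are reachable from the start state.
P0 = {S1,S3,S4} | {S0,S2,S5}.
Split {S1,S3,S4} by δ(·,a) → {S1,S4} and {S3}.
Refine {S1,S4} on symbol a: members go to different blocks, giving {S1} and {S4}.
On input a, block {S0,S2,S5} splits into {S0,S2} and {S5}.
The partition is now stable with 5 blocks: {S1} | {S0,S2} | {S3} | {S4} | {S5}.
S0 and S2 lie in the same block of the stable partition, so they are equivalent — no string distinguishes them.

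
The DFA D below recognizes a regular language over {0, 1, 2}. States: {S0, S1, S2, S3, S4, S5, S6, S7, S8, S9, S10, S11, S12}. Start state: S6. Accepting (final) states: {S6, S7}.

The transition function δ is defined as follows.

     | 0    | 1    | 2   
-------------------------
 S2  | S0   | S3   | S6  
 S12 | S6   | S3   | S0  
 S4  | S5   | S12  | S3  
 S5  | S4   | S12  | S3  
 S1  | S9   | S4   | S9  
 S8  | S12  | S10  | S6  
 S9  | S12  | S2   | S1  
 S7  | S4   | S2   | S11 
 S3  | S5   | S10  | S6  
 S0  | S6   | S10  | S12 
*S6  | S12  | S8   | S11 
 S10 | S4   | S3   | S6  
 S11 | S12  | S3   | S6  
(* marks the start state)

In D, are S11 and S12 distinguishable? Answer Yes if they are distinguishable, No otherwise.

First remove the unreachable states {S1,S2,S7,S9}; 9 states remain.
Initial partition by acceptance: {S6} | {S0,S3,S4,S5,S8,S10,S11,S12}.
Split {S0,S3,S4,S5,S8,S10,S11,S12} by δ(·,0) → {S3,S4,S5,S8,S10,S11} and {S0,S12}.
Refine {S3,S4,S5,S8,S10,S11} on symbol 0: members go to different blocks, giving {S3,S4,S5,S10} and {S8,S11}.
Split {S3,S4,S5,S10} by δ(·,1) → {S3,S10} and {S4,S5}.
Stable partition: {S6} | {S3,S10} | {S0,S12} | {S8,S11} | {S4,S5} — 5 equivalence classes.
S11 and S12 end up in different blocks, so they are distinguishable. For instance, the string '0' is accepted from only S12.

Yes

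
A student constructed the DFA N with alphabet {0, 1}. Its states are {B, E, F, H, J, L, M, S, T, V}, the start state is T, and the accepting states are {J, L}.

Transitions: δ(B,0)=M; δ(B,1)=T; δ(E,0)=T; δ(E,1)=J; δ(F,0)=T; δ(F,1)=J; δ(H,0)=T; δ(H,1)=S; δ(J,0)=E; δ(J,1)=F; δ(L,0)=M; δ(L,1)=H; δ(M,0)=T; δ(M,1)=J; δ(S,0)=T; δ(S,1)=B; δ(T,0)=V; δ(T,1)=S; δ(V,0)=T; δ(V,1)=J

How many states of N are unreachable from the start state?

2

BFS from T reaches {B, E, F, J, M, S, T, V}; the 2 state(s) H, L are never visited.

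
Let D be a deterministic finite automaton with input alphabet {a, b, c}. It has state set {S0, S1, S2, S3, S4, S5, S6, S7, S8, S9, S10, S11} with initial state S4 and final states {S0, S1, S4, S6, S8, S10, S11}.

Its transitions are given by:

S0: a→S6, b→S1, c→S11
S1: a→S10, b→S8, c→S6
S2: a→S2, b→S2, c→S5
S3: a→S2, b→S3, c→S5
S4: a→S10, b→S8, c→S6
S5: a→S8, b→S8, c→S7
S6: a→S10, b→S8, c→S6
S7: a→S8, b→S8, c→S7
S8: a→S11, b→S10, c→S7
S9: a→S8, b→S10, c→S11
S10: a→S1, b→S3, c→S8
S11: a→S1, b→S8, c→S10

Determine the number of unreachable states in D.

2

BFS from S4 reaches {S1, S2, S3, S4, S5, S6, S7, S8, S10, S11}; the 2 state(s) S0, S9 are never visited.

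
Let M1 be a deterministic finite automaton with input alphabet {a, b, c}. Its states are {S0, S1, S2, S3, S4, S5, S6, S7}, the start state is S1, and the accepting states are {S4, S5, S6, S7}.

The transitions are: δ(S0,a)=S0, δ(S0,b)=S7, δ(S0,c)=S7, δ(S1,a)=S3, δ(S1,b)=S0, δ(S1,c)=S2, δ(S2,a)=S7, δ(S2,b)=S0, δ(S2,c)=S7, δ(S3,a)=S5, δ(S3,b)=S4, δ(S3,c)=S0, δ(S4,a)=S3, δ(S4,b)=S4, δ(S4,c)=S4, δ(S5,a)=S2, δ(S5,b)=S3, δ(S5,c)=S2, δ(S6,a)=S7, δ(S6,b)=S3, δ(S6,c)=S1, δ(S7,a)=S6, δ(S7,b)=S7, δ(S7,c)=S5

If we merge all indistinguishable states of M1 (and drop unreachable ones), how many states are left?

P0 = {S4,S5,S6,S7} | {S0,S1,S2,S3}.
On input a, block {S4,S5,S6,S7} splits into {S4,S5} and {S6,S7}.
Split {S4,S5} by δ(·,b) → {S4} and {S5}.
Split {S0,S1,S2,S3} by δ(·,a) → {S0,S1} and {S2} and {S3}.
Refine {S0,S1} on symbol a: members go to different blocks, giving {S0} and {S1}.
Refine {S6,S7} on symbol b: members go to different blocks, giving {S6} and {S7}.
No further refinement is possible. Final partition (8 blocks): {S4} | {S0} | {S6} | {S5} | {S2} | {S3} | {S1} | {S7}.

8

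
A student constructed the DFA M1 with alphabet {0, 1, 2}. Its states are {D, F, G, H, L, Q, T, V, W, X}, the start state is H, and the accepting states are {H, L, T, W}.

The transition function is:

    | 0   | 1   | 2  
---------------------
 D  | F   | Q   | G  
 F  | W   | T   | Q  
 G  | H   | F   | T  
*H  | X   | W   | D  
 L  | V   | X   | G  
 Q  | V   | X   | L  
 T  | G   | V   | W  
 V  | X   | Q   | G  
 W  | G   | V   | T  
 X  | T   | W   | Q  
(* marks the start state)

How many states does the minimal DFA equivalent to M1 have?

7

P0 = {H,L,T,W} | {D,F,G,Q,V,X}.
Split {H,L,T,W} by δ(·,1) → {L,T,W} and {H}.
Split {L,T,W} by δ(·,2) → {T,W} and {L}.
On input 0, block {D,F,G,Q,V,X} splits into {D,Q,V} and {F,X} and {G}.
Split {D,Q,V} by δ(·,0) → {D,V} and {Q}.
The partition is now stable with 7 blocks: {T,W} | {D,V} | {H} | {L} | {F,X} | {G} | {Q}.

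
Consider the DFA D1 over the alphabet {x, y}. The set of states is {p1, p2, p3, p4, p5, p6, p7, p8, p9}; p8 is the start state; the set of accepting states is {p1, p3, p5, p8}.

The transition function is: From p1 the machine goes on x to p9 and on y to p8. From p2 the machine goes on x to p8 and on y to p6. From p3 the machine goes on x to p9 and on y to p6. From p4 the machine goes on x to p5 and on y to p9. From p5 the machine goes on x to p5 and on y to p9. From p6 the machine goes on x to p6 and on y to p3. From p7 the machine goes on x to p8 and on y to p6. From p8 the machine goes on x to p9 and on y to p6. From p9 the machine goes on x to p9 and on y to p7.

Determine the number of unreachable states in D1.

BFS from p8 reaches {p3, p6, p7, p8, p9}; the 4 state(s) p1, p2, p4, p5 are never visited.

4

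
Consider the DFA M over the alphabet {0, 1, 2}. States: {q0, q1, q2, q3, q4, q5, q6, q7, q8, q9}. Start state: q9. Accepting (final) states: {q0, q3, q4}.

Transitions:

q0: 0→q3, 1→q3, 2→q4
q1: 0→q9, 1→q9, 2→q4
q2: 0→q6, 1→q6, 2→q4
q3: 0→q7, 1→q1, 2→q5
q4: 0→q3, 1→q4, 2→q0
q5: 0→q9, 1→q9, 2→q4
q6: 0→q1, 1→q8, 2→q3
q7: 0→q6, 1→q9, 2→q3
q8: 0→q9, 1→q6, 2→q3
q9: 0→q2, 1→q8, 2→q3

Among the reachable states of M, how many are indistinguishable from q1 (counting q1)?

3

All states are reachable from the start state.
P0 = {q0,q3,q4} | {q1,q2,q5,q6,q7,q8,q9}.
On input 0, block {q0,q3,q4} splits into {q0,q4} and {q3}.
On input 1, block {q0,q4} splits into {q0} and {q4}.
On input 2, block {q1,q2,q5,q6,q7,q8,q9} splits into {q6,q7,q8,q9} and {q1,q2,q5}.
Refine {q6,q7,q8,q9} on symbol 0: members go to different blocks, giving {q6,q9} and {q7,q8}.
No further refinement is possible. Final partition (6 blocks): {q0} | {q6,q9} | {q3} | {q4} | {q1,q2,q5} | {q7,q8}.
The equivalence class containing q1 is {q1,q2,q5}, of size 3.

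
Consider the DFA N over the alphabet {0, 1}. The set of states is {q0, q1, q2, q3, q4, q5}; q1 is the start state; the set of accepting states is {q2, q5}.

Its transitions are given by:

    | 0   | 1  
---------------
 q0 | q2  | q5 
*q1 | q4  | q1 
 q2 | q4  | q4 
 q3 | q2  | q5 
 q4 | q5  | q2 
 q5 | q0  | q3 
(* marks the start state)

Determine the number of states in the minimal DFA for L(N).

Every state is reachable, so we keep all 6.
Initial partition by acceptance: {q2,q5} | {q0,q1,q3,q4}.
On input 0, block {q0,q1,q3,q4} splits into {q0,q3,q4} and {q1}.
No further refinement is possible. Final partition (3 blocks): {q2,q5} | {q0,q3,q4} | {q1}.

3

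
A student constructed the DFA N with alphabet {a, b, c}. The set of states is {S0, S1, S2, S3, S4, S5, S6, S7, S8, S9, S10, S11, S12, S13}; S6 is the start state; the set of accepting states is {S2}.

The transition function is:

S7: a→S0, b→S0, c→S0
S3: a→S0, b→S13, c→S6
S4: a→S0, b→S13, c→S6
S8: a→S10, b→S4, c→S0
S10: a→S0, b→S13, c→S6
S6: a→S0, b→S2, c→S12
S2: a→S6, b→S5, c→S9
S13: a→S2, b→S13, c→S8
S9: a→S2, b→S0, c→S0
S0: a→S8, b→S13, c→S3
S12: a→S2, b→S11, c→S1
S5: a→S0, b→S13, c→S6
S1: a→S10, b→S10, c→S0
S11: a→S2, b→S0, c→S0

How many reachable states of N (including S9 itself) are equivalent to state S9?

States {S7} cannot be reached from the start state, so discard them.
P0 = {S2} | {S0,S1,S3,S4,S5,S6,S8,S9,S10,S11,S12,S13}.
On input a, block {S0,S1,S3,S4,S5,S6,S8,S9,S10,S11,S12,S13} splits into {S0,S1,S3,S4,S5,S6,S8,S10} and {S9,S11,S12,S13}.
On input b, block {S0,S1,S3,S4,S5,S6,S8,S10} splits into {S0,S3,S4,S5,S10} and {S1,S8} and {S6}.
Refine {S0,S3,S4,S5,S10} on symbol a: members go to different blocks, giving {S3,S4,S5,S10} and {S0}.
On input b, block {S9,S11,S12,S13} splits into {S9,S11} and {S12,S13}.
On input b, block {S12,S13} splits into {S12} and {S13}.
No further refinement is possible. Final partition (8 blocks): {S2} | {S3,S4,S5,S10} | {S9,S11} | {S1,S8} | {S6} | {S0} | {S12} | {S13}.
The equivalence class containing S9 is {S9,S11}, of size 2.

2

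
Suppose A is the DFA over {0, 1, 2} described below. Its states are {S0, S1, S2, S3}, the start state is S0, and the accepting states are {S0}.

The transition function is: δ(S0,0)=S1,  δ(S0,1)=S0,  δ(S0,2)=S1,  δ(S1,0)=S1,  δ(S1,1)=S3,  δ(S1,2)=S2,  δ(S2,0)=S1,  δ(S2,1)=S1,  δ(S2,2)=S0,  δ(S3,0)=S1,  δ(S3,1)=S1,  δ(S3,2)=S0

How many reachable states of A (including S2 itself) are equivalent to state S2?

2

Every state is reachable, so we keep all 4.
Start with accepting vs non-accepting: {S0} | {S1,S2,S3}.
Split {S1,S2,S3} by δ(·,2) → {S2,S3} and {S1}.
The partition is now stable with 3 blocks: {S0} | {S2,S3} | {S1}.
State S2 belongs to the block {S2,S3}, which has 2 states.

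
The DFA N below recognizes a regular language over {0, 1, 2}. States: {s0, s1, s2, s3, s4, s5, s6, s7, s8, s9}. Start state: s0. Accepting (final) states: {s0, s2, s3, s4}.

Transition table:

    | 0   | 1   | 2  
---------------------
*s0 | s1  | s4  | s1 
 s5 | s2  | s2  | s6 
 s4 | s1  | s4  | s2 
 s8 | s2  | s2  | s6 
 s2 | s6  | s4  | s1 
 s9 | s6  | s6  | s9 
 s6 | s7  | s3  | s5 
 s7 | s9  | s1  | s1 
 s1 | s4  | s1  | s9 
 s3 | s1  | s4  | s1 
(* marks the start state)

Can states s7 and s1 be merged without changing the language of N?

No

States {s8} cannot be reached from the start state, so discard them.
P0 = {s0,s2,s3,s4} | {s1,s5,s6,s7,s9}.
On input 2, block {s0,s2,s3,s4} splits into {s0,s2,s3} and {s4}.
On input 0, block {s1,s5,s6,s7,s9} splits into {s6,s7,s9} and {s1} and {s5}.
Refine {s0,s2,s3} on symbol 0: members go to different blocks, giving {s0,s3} and {s2}.
On input 1, block {s6,s7,s9} splits into {s6} and {s7} and {s9}.
Stable partition: {s0,s3} | {s6} | {s4} | {s1} | {s5} | {s2} | {s7} | {s9} — 8 equivalence classes.
s7 and s1 end up in different blocks, so they are distinguishable. For instance, the string '0' is accepted from only s1.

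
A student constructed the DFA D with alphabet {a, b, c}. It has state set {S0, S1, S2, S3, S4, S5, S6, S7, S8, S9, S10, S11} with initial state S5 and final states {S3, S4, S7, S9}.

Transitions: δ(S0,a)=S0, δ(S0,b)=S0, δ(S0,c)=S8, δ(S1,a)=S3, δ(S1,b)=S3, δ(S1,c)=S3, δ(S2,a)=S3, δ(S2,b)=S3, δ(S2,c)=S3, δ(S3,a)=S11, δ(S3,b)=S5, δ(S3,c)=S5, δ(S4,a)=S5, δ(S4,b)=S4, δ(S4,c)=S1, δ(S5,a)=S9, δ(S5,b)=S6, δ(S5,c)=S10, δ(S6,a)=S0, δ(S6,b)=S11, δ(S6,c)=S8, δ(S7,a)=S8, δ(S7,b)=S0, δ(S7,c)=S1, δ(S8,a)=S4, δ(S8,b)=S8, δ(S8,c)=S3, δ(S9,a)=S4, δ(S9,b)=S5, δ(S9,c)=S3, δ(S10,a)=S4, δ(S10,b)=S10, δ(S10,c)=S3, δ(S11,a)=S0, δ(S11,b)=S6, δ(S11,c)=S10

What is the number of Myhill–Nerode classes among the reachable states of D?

7

First remove the unreachable states {S2,S7}; 10 states remain.
P0 = {S3,S4,S9} | {S0,S1,S5,S6,S8,S10,S11}.
Refine {S3,S4,S9} on symbol a: members go to different blocks, giving {S3,S4} and {S9}.
On input b, block {S3,S4} splits into {S3} and {S4}.
Refine {S0,S1,S5,S6,S8,S10,S11} on symbol a: members go to different blocks, giving {S0,S6,S11} and {S8,S10} and {S1} and {S5}.
No further refinement is possible. Final partition (7 blocks): {S3} | {S0,S6,S11} | {S9} | {S4} | {S8,S10} | {S1} | {S5}.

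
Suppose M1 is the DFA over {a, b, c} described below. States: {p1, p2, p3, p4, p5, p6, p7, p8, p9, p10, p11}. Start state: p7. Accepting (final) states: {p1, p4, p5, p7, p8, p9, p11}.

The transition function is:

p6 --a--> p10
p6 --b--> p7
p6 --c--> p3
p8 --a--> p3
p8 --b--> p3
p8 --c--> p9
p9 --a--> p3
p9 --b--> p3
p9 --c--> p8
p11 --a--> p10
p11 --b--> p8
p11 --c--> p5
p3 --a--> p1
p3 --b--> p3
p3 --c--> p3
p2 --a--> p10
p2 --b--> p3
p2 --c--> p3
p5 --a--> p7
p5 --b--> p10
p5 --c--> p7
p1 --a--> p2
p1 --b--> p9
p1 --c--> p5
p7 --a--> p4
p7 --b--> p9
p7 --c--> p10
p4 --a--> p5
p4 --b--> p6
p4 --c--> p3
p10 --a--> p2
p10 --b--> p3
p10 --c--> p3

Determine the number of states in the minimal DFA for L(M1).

States {p11} cannot be reached from the start state, so discard them.
Initial partition by acceptance: {p1,p4,p5,p7,p8,p9} | {p2,p3,p6,p10}.
Refine {p1,p4,p5,p7,p8,p9} on symbol a: members go to different blocks, giving {p1,p8,p9} and {p4,p5,p7}.
Split {p1,p8,p9} by δ(·,b) → {p8,p9} and {p1}.
On input a, block {p2,p3,p6,p10} splits into {p2,p6,p10} and {p3}.
Split {p2,p6,p10} by δ(·,b) → {p2,p10} and {p6}.
Refine {p4,p5,p7} on symbol b: members go to different blocks, giving {p4} and {p5} and {p7}.
No further refinement is possible. Final partition (8 blocks): {p8,p9} | {p2,p10} | {p4} | {p1} | {p3} | {p6} | {p5} | {p7}.

8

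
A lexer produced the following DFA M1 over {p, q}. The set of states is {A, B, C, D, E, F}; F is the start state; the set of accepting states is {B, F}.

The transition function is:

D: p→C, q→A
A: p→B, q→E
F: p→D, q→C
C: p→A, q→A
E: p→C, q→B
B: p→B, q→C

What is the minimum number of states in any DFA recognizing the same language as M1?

6

Every state is reachable, so we keep all 6.
Start with accepting vs non-accepting: {B,F} | {A,C,D,E}.
Split {B,F} by δ(·,p) → {B} and {F}.
Refine {A,C,D,E} on symbol p: members go to different blocks, giving {C,D,E} and {A}.
Split {C,D,E} by δ(·,p) → {D,E} and {C}.
On input q, block {D,E} splits into {D} and {E}.
The partition is now stable with 6 blocks: {B} | {D} | {F} | {A} | {C} | {E}.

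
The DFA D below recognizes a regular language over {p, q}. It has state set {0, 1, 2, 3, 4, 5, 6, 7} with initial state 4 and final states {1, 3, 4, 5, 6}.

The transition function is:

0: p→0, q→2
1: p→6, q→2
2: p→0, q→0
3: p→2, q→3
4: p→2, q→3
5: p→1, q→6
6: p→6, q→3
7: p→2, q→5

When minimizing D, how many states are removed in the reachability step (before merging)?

BFS from 4 reaches {0, 2, 3, 4}; the 4 state(s) 1, 5, 6, 7 are never visited.

4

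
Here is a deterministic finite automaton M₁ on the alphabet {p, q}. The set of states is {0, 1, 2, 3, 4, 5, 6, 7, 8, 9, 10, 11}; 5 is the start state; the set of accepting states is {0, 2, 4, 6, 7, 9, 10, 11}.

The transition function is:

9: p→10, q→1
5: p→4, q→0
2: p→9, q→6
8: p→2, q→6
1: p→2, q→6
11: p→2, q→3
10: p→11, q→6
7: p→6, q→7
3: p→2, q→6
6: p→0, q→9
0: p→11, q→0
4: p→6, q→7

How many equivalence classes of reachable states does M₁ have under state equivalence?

States {8} cannot be reached from the start state, so discard them.
Start with accepting vs non-accepting: {0,2,4,6,7,9,10,11} | {1,3,5}.
Refine {0,2,4,6,7,9,10,11} on symbol q: members go to different blocks, giving {0,2,4,6,7,10} and {9,11}.
Split {0,2,4,6,7,10} by δ(·,p) → {0,2,10} and {4,6,7}.
Refine {0,2,10} on symbol q: members go to different blocks, giving {2,10} and {0}.
Refine {1,3,5} on symbol p: members go to different blocks, giving {1,3} and {5}.
Refine {4,6,7} on symbol p: members go to different blocks, giving {4,7} and {6}.
The partition is now stable with 7 blocks: {2,10} | {1,3} | {9,11} | {4,7} | {0} | {5} | {6}.

7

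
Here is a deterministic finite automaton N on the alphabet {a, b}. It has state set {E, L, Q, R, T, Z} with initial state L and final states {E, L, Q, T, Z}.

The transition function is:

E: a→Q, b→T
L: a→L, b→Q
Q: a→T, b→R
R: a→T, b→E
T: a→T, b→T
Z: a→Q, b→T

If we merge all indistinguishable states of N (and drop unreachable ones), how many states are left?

5

Reachable states from the start: {E,L,Q,R,T}. Unreachable: {Z} — drop them.
Start with accepting vs non-accepting: {E,L,Q,T} | {R}.
Split {E,L,Q,T} by δ(·,b) → {E,L,T} and {Q}.
Refine {E,L,T} on symbol a: members go to different blocks, giving {L,T} and {E}.
On input b, block {L,T} splits into {T} and {L}.
The partition is now stable with 5 blocks: {T} | {R} | {Q} | {E} | {L}.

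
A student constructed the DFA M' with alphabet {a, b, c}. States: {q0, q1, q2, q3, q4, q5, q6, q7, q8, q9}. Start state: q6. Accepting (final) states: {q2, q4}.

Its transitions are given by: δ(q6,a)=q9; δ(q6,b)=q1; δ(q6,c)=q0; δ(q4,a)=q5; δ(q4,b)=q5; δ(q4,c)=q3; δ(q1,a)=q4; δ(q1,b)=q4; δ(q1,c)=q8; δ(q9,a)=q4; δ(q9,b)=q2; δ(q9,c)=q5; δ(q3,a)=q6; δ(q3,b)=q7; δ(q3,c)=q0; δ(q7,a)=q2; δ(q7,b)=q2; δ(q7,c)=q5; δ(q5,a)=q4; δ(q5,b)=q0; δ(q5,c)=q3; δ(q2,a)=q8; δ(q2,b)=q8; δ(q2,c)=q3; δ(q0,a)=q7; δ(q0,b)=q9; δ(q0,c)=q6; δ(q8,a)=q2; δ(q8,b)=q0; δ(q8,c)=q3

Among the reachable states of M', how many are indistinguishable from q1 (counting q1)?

3

Initial partition by acceptance: {q2,q4} | {q0,q1,q3,q5,q6,q7,q8,q9}.
On input a, block {q0,q1,q3,q5,q6,q7,q8,q9} splits into {q1,q5,q7,q8,q9} and {q0,q3,q6}.
On input b, block {q1,q5,q7,q8,q9} splits into {q1,q7,q9} and {q5,q8}.
Refine {q0,q3,q6} on symbol a: members go to different blocks, giving {q0,q6} and {q3}.
Stable partition: {q2,q4} | {q1,q7,q9} | {q0,q6} | {q5,q8} | {q3} — 5 equivalence classes.
State q1 belongs to the block {q1,q7,q9}, which has 3 states.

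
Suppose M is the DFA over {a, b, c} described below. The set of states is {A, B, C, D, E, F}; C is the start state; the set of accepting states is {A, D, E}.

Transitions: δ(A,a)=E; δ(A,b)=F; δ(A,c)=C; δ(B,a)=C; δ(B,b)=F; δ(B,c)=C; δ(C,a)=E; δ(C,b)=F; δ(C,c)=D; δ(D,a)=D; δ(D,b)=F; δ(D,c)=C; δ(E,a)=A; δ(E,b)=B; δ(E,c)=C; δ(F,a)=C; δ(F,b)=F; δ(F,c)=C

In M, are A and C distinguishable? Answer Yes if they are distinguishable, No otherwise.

Initial partition by acceptance: {A,D,E} | {B,C,F}.
Refine {B,C,F} on symbol a: members go to different blocks, giving {B,F} and {C}.
The partition is now stable with 3 blocks: {A,D,E} | {B,F} | {C}.
A and C end up in different blocks, so they are distinguishable. For instance, the string 'ε' is accepted from only A.

Yes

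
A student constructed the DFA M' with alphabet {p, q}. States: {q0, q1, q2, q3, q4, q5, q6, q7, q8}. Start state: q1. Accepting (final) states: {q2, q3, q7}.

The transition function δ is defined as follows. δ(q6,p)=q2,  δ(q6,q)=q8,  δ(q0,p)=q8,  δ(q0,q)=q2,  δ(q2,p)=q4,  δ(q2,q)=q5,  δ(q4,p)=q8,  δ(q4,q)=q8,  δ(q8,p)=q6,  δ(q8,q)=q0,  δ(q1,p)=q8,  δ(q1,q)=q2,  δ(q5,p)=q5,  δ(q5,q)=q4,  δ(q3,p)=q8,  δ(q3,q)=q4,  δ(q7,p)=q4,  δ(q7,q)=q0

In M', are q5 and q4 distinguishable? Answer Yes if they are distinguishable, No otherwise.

Reachable states from the start: {q0,q1,q2,q4,q5,q6,q8}. Unreachable: {q3,q7} — drop them.
P0 = {q2} | {q0,q1,q4,q5,q6,q8}.
Refine {q0,q1,q4,q5,q6,q8} on symbol p: members go to different blocks, giving {q0,q1,q4,q5,q8} and {q6}.
Refine {q0,q1,q4,q5,q8} on symbol p: members go to different blocks, giving {q0,q1,q4,q5} and {q8}.
Refine {q0,q1,q4,q5} on symbol p: members go to different blocks, giving {q0,q1,q4} and {q5}.
Refine {q0,q1,q4} on symbol q: members go to different blocks, giving {q0,q1} and {q4}.
Stable partition: {q2} | {q0,q1} | {q6} | {q8} | {q5} | {q4} — 6 equivalence classes.
q5 and q4 end up in different blocks, so they are distinguishable. For instance, the string 'ppp' is accepted from only q4.

Yes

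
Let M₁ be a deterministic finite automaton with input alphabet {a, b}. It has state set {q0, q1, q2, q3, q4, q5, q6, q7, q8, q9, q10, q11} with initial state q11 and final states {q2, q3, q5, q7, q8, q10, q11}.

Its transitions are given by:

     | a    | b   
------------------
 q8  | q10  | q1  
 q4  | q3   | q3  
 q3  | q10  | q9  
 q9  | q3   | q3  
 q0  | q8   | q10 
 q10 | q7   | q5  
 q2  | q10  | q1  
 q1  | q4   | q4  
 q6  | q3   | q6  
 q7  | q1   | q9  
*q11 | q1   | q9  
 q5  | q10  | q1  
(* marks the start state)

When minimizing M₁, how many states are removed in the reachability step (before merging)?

No path from q11 leads to q0, q2, q6, q8; the other 8 states are all reachable.

4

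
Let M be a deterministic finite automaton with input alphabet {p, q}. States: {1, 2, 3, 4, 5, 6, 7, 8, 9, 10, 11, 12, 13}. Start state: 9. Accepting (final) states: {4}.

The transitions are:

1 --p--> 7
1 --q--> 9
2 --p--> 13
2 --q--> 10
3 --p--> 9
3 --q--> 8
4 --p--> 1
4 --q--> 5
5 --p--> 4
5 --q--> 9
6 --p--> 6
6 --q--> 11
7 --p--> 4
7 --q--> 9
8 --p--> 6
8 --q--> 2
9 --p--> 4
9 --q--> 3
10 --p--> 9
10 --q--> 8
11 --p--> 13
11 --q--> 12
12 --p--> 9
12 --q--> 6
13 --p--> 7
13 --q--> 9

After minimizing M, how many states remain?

7

All states are reachable from the start state.
Initial partition by acceptance: {4} | {1,2,3,5,6,7,8,9,10,11,12,13}.
Refine {1,2,3,5,6,7,8,9,10,11,12,13} on symbol p: members go to different blocks, giving {1,2,3,6,8,10,11,12,13} and {5,7,9}.
On input p, block {1,2,3,6,8,10,11,12,13} splits into {1,3,10,12,13} and {2,6,8,11}.
On input q, block {1,3,10,12,13} splits into {3,10,12} and {1,13}.
Refine {5,7,9} on symbol q: members go to different blocks, giving {5,7} and {9}.
Refine {2,6,8,11} on symbol p: members go to different blocks, giving {2,11} and {6,8}.
The partition is now stable with 7 blocks: {4} | {3,10,12} | {5,7} | {2,11} | {1,13} | {9} | {6,8}.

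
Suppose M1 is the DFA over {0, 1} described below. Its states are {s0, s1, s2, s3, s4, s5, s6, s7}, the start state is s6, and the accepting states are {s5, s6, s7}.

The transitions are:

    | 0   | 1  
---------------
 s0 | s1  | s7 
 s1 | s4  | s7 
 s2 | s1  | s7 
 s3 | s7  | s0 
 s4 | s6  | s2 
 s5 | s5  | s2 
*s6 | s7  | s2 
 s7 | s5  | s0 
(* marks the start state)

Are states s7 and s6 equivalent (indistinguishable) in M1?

Yes

First remove the unreachable states {s3}; 7 states remain.
Start with accepting vs non-accepting: {s5,s6,s7} | {s0,s1,s2,s4}.
Refine {s0,s1,s2,s4} on symbol 0: members go to different blocks, giving {s0,s1,s2} and {s4}.
On input 0, block {s0,s1,s2} splits into {s0,s2} and {s1}.
The partition is now stable with 4 blocks: {s5,s6,s7} | {s0,s2} | {s4} | {s1}.
s7 and s6 lie in the same block of the stable partition, so they are equivalent — no string distinguishes them.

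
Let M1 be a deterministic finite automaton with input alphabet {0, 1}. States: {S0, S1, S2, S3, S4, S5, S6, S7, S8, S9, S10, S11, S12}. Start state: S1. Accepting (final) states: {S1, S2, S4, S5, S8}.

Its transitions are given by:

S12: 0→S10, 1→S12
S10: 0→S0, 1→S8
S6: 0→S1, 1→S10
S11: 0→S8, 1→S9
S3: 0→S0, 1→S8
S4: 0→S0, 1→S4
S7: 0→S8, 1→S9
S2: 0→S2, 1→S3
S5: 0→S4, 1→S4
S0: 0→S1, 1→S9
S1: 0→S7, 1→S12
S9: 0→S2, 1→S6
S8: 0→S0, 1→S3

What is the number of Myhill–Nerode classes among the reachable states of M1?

9

First remove the unreachable states {S4,S5,S11}; 10 states remain.
Start with accepting vs non-accepting: {S1,S2,S8} | {S0,S3,S6,S7,S9,S10,S12}.
Split {S1,S2,S8} by δ(·,0) → {S1,S8} and {S2}.
Split {S0,S3,S6,S7,S9,S10,S12} by δ(·,0) → {S0,S6,S7} and {S3,S10,S12} and {S9}.
On input 1, block {S0,S6,S7} splits into {S0,S7} and {S6}.
Refine {S3,S10,S12} on symbol 0: members go to different blocks, giving {S3,S10} and {S12}.
On input 1, block {S1,S8} splits into {S1} and {S8}.
On input 0, block {S0,S7} splits into {S0} and {S7}.
The partition is now stable with 9 blocks: {S1} | {S0} | {S2} | {S3,S10} | {S9} | {S6} | {S12} | {S8} | {S7}.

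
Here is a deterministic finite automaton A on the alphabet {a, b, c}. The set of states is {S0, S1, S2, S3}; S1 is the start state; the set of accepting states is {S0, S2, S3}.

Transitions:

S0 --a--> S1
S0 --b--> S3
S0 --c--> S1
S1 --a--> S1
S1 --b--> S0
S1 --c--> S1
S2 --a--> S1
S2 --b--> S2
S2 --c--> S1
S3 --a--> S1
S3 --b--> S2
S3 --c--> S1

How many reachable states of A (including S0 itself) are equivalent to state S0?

3

All states are reachable from the start state.
Initial partition by acceptance: {S0,S2,S3} | {S1}.
No further refinement is possible. Final partition (2 blocks): {S0,S2,S3} | {S1}.
State S0 belongs to the block {S0,S2,S3}, which has 3 states.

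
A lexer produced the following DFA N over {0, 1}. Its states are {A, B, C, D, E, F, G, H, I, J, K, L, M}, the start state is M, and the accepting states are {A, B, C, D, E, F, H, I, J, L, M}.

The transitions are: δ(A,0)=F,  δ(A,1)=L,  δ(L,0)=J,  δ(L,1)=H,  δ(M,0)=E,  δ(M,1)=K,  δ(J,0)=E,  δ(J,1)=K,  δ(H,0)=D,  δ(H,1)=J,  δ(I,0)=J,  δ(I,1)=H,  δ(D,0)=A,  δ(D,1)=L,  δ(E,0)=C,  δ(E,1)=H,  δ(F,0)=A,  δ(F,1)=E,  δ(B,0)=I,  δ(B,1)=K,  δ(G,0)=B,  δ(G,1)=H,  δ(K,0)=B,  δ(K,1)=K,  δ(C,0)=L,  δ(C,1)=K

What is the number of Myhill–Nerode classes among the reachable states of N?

5

States {G} cannot be reached from the start state, so discard them.
P0 = {A,B,C,D,E,F,H,I,J,L,M} | {K}.
Refine {A,B,C,D,E,F,H,I,J,L,M} on symbol 1: members go to different blocks, giving {A,D,E,F,H,I,L} and {B,C,J,M}.
Split {A,D,E,F,H,I,L} by δ(·,0) → {A,D,F,H} and {E,I,L}.
Split {A,D,F,H} by δ(·,1) → {A,D,F} and {H}.
No further refinement is possible. Final partition (5 blocks): {A,D,F} | {K} | {B,C,J,M} | {E,I,L} | {H}.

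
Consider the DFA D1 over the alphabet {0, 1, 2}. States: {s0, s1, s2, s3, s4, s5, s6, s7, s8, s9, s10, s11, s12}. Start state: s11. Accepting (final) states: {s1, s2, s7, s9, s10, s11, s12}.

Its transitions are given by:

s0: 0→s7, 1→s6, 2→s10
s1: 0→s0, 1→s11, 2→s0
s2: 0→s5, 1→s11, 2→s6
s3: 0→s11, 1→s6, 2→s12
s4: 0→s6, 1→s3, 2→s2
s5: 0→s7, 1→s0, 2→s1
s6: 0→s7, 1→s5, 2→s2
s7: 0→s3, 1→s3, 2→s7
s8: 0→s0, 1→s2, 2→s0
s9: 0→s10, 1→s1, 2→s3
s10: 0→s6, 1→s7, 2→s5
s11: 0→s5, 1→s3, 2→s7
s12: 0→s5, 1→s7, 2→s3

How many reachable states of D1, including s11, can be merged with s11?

First remove the unreachable states {s4,s8,s9}; 10 states remain.
Start with accepting vs non-accepting: {s1,s2,s7,s10,s11,s12} | {s0,s3,s5,s6}.
On input 1, block {s1,s2,s7,s10,s11,s12} splits into {s1,s2,s10,s12} and {s7,s11}.
Stable partition: {s1,s2,s10,s12} | {s0,s3,s5,s6} | {s7,s11} — 3 equivalence classes.
The equivalence class containing s11 is {s7,s11}, of size 2.

2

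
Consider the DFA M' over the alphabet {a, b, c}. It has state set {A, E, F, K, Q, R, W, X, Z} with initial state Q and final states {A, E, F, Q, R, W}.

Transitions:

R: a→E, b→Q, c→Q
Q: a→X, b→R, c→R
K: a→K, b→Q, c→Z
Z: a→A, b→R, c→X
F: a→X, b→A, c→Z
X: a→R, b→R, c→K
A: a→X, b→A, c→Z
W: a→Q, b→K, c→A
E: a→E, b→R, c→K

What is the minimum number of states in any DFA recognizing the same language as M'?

7

Reachable states from the start: {A,E,K,Q,R,X,Z}. Unreachable: {F,W} — drop them.
Start with accepting vs non-accepting: {A,E,Q,R} | {K,X,Z}.
Split {A,E,Q,R} by δ(·,a) → {A,Q} and {E,R}.
On input b, block {A,Q} splits into {A} and {Q}.
On input a, block {K,X,Z} splits into {K} and {Z} and {X}.
Split {E,R} by δ(·,b) → {E} and {R}.
The partition is now stable with 7 blocks: {A} | {K} | {E} | {Q} | {Z} | {X} | {R}.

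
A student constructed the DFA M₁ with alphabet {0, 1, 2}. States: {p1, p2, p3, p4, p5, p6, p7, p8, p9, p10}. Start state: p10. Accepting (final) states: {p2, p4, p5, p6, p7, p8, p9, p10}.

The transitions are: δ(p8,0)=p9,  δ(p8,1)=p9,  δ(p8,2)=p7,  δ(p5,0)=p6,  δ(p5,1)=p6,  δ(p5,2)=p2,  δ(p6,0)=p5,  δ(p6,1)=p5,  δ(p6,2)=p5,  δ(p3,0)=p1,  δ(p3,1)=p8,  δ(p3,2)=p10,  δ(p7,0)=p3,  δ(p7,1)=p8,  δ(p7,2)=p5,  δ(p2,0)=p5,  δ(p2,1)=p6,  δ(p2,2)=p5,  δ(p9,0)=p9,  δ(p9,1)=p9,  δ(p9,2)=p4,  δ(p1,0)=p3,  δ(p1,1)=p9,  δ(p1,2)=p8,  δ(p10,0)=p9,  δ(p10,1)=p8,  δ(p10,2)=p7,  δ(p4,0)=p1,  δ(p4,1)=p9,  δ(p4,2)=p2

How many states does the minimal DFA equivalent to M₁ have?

4

Every state is reachable, so we keep all 10.
P0 = {p2,p4,p5,p6,p7,p8,p9,p10} | {p1,p3}.
Refine {p2,p4,p5,p6,p7,p8,p9,p10} on symbol 0: members go to different blocks, giving {p2,p5,p6,p8,p9,p10} and {p4,p7}.
On input 2, block {p2,p5,p6,p8,p9,p10} splits into {p2,p5,p6} and {p8,p9,p10}.
Stable partition: {p2,p5,p6} | {p1,p3} | {p4,p7} | {p8,p9,p10} — 4 equivalence classes.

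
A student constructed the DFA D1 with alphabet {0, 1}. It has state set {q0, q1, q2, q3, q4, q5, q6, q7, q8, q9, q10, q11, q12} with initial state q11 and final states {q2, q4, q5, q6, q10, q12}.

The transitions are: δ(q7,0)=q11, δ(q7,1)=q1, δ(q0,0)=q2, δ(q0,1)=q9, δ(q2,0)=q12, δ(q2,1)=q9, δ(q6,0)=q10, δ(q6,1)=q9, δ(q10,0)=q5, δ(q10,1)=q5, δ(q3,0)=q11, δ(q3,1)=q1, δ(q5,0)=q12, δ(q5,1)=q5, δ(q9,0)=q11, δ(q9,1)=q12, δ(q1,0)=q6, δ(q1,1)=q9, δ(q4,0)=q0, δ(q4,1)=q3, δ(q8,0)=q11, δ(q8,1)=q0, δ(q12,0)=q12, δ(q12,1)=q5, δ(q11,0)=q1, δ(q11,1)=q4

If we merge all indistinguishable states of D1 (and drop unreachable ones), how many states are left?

7

States {q7,q8} cannot be reached from the start state, so discard them.
P0 = {q2,q4,q5,q6,q10,q12} | {q0,q1,q3,q9,q11}.
Split {q2,q4,q5,q6,q10,q12} by δ(·,0) → {q2,q5,q6,q10,q12} and {q4}.
On input 1, block {q2,q5,q6,q10,q12} splits into {q5,q10,q12} and {q2,q6}.
On input 0, block {q0,q1,q3,q9,q11} splits into {q3,q9,q11} and {q0,q1}.
Split {q3,q9,q11} by δ(·,0) → {q3,q9} and {q11}.
Refine {q3,q9} on symbol 1: members go to different blocks, giving {q3} and {q9}.
The partition is now stable with 7 blocks: {q5,q10,q12} | {q3} | {q4} | {q2,q6} | {q0,q1} | {q11} | {q9}.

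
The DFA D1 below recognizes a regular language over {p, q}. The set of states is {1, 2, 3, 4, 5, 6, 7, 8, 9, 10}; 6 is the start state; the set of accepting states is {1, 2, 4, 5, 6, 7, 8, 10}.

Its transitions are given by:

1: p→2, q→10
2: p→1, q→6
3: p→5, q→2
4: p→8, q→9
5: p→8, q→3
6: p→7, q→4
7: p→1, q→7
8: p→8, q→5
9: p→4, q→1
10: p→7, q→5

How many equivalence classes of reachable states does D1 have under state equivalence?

All states are reachable from the start state.
P0 = {1,2,4,5,6,7,8,10} | {3,9}.
Split {1,2,4,5,6,7,8,10} by δ(·,q) → {1,2,6,7,8,10} and {4,5}.
Refine {1,2,6,7,8,10} on symbol q: members go to different blocks, giving {1,2,7} and {6,8,10}.
Refine {1,2,7} on symbol q: members go to different blocks, giving {1,2} and {7}.
On input p, block {6,8,10} splits into {6,10} and {8}.
Stable partition: {1,2} | {3,9} | {4,5} | {6,10} | {7} | {8} — 6 equivalence classes.

6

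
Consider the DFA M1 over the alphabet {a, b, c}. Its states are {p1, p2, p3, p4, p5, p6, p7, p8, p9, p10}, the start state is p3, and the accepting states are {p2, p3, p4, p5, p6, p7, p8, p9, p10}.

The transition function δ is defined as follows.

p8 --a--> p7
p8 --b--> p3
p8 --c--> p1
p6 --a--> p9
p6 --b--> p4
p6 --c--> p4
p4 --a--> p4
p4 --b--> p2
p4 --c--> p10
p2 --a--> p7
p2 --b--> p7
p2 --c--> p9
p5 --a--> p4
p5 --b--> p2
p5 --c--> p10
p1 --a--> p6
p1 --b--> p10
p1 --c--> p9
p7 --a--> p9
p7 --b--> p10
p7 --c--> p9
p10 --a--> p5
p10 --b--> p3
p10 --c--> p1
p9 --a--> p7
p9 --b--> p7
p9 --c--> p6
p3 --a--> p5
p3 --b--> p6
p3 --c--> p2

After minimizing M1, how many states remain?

8

Reachable states from the start: {p1,p2,p3,p4,p5,p6,p7,p9,p10}. Unreachable: {p8} — drop them.
Initial partition by acceptance: {p2,p3,p4,p5,p6,p7,p9,p10} | {p1}.
Refine {p2,p3,p4,p5,p6,p7,p9,p10} on symbol c: members go to different blocks, giving {p2,p3,p4,p5,p6,p7,p9} and {p10}.
On input b, block {p2,p3,p4,p5,p6,p7,p9} splits into {p2,p3,p4,p5,p6,p9} and {p7}.
On input a, block {p2,p3,p4,p5,p6,p9} splits into {p3,p4,p5,p6} and {p2,p9}.
Refine {p3,p4,p5,p6} on symbol a: members go to different blocks, giving {p3,p4,p5} and {p6}.
Refine {p3,p4,p5} on symbol b: members go to different blocks, giving {p4,p5} and {p3}.
On input c, block {p2,p9} splits into {p2} and {p9}.
Stable partition: {p4,p5} | {p1} | {p10} | {p7} | {p2} | {p6} | {p3} | {p9} — 8 equivalence classes.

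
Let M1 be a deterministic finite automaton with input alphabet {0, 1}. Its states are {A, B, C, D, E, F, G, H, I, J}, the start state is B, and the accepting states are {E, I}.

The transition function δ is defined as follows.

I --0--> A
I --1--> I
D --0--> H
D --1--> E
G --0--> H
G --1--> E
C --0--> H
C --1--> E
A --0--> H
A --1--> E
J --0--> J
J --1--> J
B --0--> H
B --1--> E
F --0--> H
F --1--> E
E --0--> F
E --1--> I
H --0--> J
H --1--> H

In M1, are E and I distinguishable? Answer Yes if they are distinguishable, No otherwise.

First remove the unreachable states {C,D,G}; 7 states remain.
Initial partition by acceptance: {E,I} | {A,B,F,H,J}.
Split {A,B,F,H,J} by δ(·,1) → {A,B,F} and {H,J}.
The partition is now stable with 3 blocks: {E,I} | {A,B,F} | {H,J}.
E and I lie in the same block of the stable partition, so they are equivalent — no string distinguishes them.

No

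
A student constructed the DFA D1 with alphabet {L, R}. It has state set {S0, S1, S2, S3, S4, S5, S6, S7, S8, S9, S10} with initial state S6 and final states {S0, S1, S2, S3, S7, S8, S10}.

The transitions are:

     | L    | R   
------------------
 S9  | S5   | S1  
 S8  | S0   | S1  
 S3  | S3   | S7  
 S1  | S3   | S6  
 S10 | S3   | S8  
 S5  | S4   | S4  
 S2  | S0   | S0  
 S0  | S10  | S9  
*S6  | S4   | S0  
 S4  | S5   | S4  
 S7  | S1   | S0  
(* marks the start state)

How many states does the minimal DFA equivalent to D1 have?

First remove the unreachable states {S2}; 10 states remain.
Initial partition by acceptance: {S0,S1,S3,S7,S8,S10} | {S4,S5,S6,S9}.
Refine {S0,S1,S3,S7,S8,S10} on symbol R: members go to different blocks, giving {S3,S7,S8,S10} and {S0,S1}.
Refine {S3,S7,S8,S10} on symbol L: members go to different blocks, giving {S3,S10} and {S7,S8}.
On input R, block {S4,S5,S6,S9} splits into {S4,S5} and {S6,S9}.
The partition is now stable with 5 blocks: {S3,S10} | {S4,S5} | {S0,S1} | {S7,S8} | {S6,S9}.

5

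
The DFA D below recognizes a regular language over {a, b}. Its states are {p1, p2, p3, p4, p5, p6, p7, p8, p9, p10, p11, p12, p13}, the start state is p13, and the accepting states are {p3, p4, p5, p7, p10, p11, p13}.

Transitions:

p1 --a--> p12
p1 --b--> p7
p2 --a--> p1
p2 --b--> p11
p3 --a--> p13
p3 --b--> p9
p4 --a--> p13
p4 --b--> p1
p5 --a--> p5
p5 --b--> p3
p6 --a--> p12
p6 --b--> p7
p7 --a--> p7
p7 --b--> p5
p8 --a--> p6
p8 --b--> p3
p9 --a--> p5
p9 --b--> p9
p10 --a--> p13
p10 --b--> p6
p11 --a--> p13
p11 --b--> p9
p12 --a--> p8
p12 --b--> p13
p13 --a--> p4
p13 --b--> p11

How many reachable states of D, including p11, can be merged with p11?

Reachable states from the start: {p1,p3,p4,p5,p6,p7,p8,p9,p11,p12,p13}. Unreachable: {p2,p10} — drop them.
Initial partition by acceptance: {p3,p4,p5,p7,p11,p13} | {p1,p6,p8,p9,p12}.
Split {p3,p4,p5,p7,p11,p13} by δ(·,b) → {p3,p4,p11} and {p5,p7,p13}.
On input a, block {p1,p6,p8,p9,p12} splits into {p1,p6,p8,p12} and {p9}.
Split {p3,p4,p11} by δ(·,b) → {p3,p11} and {p4}.
Refine {p1,p6,p8,p12} on symbol b: members go to different blocks, giving {p1,p6,p12} and {p8}.
Split {p1,p6,p12} by δ(·,a) → {p1,p6} and {p12}.
Split {p5,p7,p13} by δ(·,a) → {p5,p7} and {p13}.
Split {p5,p7} by δ(·,b) → {p5} and {p7}.
The partition is now stable with 9 blocks: {p3,p11} | {p1,p6} | {p5} | {p9} | {p4} | {p8} | {p12} | {p13} | {p7}.
The equivalence class containing p11 is {p3,p11}, of size 2.

2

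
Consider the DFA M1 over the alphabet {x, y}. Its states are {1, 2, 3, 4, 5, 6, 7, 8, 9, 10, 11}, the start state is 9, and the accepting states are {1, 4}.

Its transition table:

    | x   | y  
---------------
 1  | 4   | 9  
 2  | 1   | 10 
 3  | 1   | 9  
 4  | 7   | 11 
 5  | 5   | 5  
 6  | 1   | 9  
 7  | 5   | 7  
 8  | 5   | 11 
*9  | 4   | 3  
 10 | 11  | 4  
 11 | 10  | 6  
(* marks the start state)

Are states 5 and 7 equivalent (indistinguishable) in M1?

States {2,8} cannot be reached from the start state, so discard them.
P0 = {1,4} | {3,5,6,7,9,10,11}.
Split {1,4} by δ(·,x) → {1} and {4}.
On input x, block {3,5,6,7,9,10,11} splits into {5,7,10,11} and {3,6} and {9}.
On input y, block {5,7,10,11} splits into {5,7} and {10} and {11}.
The partition is now stable with 7 blocks: {1} | {5,7} | {4} | {3,6} | {9} | {10} | {11}.
5 and 7 lie in the same block of the stable partition, so they are equivalent — no string distinguishes them.

Yes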